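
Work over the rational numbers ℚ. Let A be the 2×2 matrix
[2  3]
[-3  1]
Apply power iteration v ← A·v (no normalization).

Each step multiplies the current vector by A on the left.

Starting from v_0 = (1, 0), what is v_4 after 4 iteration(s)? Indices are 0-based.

v_0 = (1, 0).
v_1 = A·v_0 = (2, -3).
v_2 = A·v_1 = (-5, -9).
v_3 = A·v_2 = (-37, 6).
v_4 = A·v_3 = (-56, 117).

v_4 = (-56, 117)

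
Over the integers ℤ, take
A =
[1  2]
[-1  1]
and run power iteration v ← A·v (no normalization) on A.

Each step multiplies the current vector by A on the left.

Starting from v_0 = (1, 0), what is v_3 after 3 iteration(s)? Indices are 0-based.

v_3 = (-5, -1)

v_0 = (1, 0).
v_1 = A·v_0 = (1, -1).
v_2 = A·v_1 = (-1, -2).
v_3 = A·v_2 = (-5, -1).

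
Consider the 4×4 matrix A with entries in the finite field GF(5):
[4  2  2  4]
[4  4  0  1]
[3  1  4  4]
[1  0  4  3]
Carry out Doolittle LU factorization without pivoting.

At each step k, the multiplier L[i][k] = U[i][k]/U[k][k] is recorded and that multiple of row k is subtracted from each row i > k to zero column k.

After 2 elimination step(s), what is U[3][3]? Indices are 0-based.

k=0: U[0][0]=4
  eliminate (1,0): mult=1, new row 1: (0, 2, 3, 2); set L[1][0]=1
  eliminate (2,0): mult=2, new row 2: (0, 2, 0, 1); set L[2][0]=2
  eliminate (3,0): mult=4, new row 3: (0, 2, 1, 2); set L[3][0]=4
k=1: U[1][1]=2
  eliminate (2,1): mult=1, new row 2: (0, 0, 2, 4); set L[2][1]=1
  eliminate (3,1): mult=1, new row 3: (0, 0, 3, 0); set L[3][1]=1

U[3][3] = 0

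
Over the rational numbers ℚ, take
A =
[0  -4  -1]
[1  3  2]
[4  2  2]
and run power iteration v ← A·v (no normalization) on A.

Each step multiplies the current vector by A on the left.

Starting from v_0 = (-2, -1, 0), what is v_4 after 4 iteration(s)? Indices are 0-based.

v_4 = (334, -75, 430)

v_0 = (-2, -1, 0).
v_1 = A·v_0 = (4, -5, -10).
v_2 = A·v_1 = (30, -31, -14).
v_3 = A·v_2 = (138, -91, 30).
v_4 = A·v_3 = (334, -75, 430).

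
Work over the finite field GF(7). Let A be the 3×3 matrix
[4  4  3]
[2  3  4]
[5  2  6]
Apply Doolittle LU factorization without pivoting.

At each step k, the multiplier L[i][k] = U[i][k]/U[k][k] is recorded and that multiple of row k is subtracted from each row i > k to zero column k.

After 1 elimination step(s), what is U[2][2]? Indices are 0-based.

U[2][2] = 4

k=0: U[0][0]=4
  eliminate (1,0): mult=4, new row 1: (0, 1, 6); set L[1][0]=4
  eliminate (2,0): mult=3, new row 2: (0, 4, 4); set L[2][0]=3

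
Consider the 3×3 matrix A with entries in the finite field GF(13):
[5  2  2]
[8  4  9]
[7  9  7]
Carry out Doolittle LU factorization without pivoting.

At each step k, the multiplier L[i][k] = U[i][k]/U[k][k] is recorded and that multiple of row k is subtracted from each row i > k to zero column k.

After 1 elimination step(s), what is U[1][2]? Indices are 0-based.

U[1][2] = 11

Step 1: pivot at (0,0) is 5.
  row1 ← row1 − (12)·row0  ⇒  L[1][0]=12, U row1=(0, 6, 11)
  row2 ← row2 − (4)·row0  ⇒  L[2][0]=4, U row2=(0, 1, 12)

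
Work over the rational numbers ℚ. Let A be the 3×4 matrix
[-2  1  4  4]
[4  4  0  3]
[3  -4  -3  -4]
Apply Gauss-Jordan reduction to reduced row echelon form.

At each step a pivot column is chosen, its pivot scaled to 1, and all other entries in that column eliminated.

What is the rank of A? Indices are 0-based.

rank = 3

pivot(0,0)=-2: scale R0 → (1, -1/2, -2, -2)
  clear (1,0): R1 −= (4)R0 → (0, 6, 8, 11)
  clear (2,0): R2 −= (3)R0 → (0, -5/2, 3, 2)
pivot(1,1)=6: scale R1 → (0, 1, 4/3, 11/6)
  clear (0,1): R0 −= (-1/2)R1 → (1, 0, -4/3, -13/12)
  clear (2,1): R2 −= (-5/2)R1 → (0, 0, 19/3, 79/12)
pivot(2,2)=19/3: scale R2 → (0, 0, 1, 79/76)
  clear (0,2): R0 −= (-4/3)R2 → (1, 0, 0, 23/76)
  clear (1,2): R1 −= (4/3)R2 → (0, 1, 0, 17/38)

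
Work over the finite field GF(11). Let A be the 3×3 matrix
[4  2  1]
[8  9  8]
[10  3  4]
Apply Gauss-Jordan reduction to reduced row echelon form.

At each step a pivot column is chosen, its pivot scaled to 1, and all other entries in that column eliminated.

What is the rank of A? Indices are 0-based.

rank = 3

[1] R0 /= 4  ⇒  (1, 6, 3)
     R1 -= 8·R0  ⇒  (0, 5, 6)
     R2 -= 10·R0  ⇒  (0, 9, 7)
[2] R1 /= 5  ⇒  (0, 1, 10)
     R0 -= 6·R1  ⇒  (1, 0, 9)
     R2 -= 9·R1  ⇒  (0, 0, 5)
[3] R2 /= 5  ⇒  (0, 0, 1)
     R0 -= 9·R2  ⇒  (1, 0, 0)
     R1 -= 10·R2  ⇒  (0, 1, 0)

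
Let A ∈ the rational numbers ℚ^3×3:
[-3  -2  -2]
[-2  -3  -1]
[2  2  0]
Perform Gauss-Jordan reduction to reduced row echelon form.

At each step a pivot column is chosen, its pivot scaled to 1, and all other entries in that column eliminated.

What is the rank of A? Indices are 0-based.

rank = 3

[1] R0 /= -3  ⇒  (1, 2/3, 2/3)
     R1 -= -2·R0  ⇒  (0, -5/3, 1/3)
     R2 -= 2·R0  ⇒  (0, 2/3, -4/3)
[2] R1 /= -5/3  ⇒  (0, 1, -1/5)
     R0 -= 2/3·R1  ⇒  (1, 0, 4/5)
     R2 -= 2/3·R1  ⇒  (0, 0, -6/5)
[3] R2 /= -6/5  ⇒  (0, 0, 1)
     R0 -= 4/5·R2  ⇒  (1, 0, 0)
     R1 -= -1/5·R2  ⇒  (0, 1, 0)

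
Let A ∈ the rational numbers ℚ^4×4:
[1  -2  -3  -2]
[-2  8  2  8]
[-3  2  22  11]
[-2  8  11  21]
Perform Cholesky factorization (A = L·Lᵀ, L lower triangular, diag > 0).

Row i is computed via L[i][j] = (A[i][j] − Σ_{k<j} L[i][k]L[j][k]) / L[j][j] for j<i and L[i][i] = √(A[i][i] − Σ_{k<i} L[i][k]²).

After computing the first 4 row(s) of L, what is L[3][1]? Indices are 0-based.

Step 1: L[0][0] = √(1) = 1.
  L[1][0] = (-2) / L[0][0] = -2.
Step 2: L[1][1] = √(4) = 2.
  L[2][0] = (-3) / L[0][0] = -3.
  L[2][1] = (-4) / L[1][1] = -2.
Step 3: L[2][2] = √(9) = 3.
  L[3][0] = (-2) / L[0][0] = -2.
  L[3][1] = (4) / L[1][1] = 2.
  L[3][2] = (9) / L[2][2] = 3.
Step 4: L[3][3] = √(4) = 2.

L[3][1] = 2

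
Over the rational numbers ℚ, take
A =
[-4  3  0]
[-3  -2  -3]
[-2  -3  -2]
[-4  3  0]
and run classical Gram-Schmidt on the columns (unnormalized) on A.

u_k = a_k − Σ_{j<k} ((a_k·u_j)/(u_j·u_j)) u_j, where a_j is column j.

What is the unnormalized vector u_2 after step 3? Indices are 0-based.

Step 1: u_0 = a_0 = (-4, -3, -2, -4).
Step 2: u_1 = a_1 − (-4/15)·u_0 = (29/15, -14/5, -53/15, 29/15).
Step 3: u_2 = a_2 − (13/45)·u_0 − (232/417)·u_1 = (100/1251, -80/139, 680/1251, 100/1251).

u_2 = (100/1251, -80/139, 680/1251, 100/1251)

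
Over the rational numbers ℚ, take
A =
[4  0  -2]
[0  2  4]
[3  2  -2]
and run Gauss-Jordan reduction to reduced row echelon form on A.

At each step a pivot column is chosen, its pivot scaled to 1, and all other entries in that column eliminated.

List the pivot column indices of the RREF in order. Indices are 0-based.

pivot columns: 0, 1, 2

pivot(0,0)=4: scale R0 → (1, 0, -1/2)
  clear (2,0): R2 −= (3)R0 → (0, 2, -1/2)
pivot(1,1)=2: scale R1 → (0, 1, 2)
  clear (2,1): R2 −= (2)R1 → (0, 0, -9/2)
pivot(2,2)=-9/2: scale R2 → (0, 0, 1)
  clear (0,2): R0 −= (-1/2)R2 → (1, 0, 0)
  clear (1,2): R1 −= (2)R2 → (0, 1, 0)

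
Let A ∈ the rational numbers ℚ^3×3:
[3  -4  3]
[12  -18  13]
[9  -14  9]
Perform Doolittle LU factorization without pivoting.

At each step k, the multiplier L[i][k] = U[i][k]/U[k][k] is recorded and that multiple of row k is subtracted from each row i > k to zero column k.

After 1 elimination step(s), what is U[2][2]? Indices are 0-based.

k=0: U[0][0]=3
  eliminate (1,0): mult=4, new row 1: (0, -2, 1); set L[1][0]=4
  eliminate (2,0): mult=3, new row 2: (0, -2, 0); set L[2][0]=3

U[2][2] = 0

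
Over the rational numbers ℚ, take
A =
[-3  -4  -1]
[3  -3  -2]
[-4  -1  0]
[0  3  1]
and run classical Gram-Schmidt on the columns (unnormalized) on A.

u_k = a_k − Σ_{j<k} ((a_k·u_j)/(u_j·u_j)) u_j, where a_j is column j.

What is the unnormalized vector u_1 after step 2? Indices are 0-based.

u_1 = (-115/34, -123/34, -3/17, 3)

Step 1: u_0 = a_0 = (-3, 3, -4, 0).
Step 2: u_1 = a_1 − (7/34)·u_0 = (-115/34, -123/34, -3/17, 3).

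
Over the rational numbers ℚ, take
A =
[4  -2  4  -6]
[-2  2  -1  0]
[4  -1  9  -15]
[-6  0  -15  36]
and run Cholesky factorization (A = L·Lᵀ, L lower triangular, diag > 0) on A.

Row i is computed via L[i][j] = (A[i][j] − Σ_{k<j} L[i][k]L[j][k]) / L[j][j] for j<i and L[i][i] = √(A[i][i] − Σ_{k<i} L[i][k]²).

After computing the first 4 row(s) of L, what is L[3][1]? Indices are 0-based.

Step 1: L[0][0] = √(4) = 2.
  L[1][0] = (-2) / L[0][0] = -1.
Step 2: L[1][1] = √(1) = 1.
  L[2][0] = (4) / L[0][0] = 2.
  L[2][1] = (1) / L[1][1] = 1.
Step 3: L[2][2] = √(4) = 2.
  L[3][0] = (-6) / L[0][0] = -3.
  L[3][1] = (-3) / L[1][1] = -3.
  L[3][2] = (-6) / L[2][2] = -3.
Step 4: L[3][3] = √(9) = 3.

L[3][1] = -3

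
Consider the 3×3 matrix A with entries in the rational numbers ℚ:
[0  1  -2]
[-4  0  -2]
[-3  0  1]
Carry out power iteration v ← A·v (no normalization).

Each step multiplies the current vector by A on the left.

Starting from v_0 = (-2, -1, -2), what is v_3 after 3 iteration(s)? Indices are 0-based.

v_0 = (-2, -1, -2).
v_1 = A·v_0 = (3, 12, 4).
v_2 = A·v_1 = (4, -20, -5).
v_3 = A·v_2 = (-10, -6, -17).

v_3 = (-10, -6, -17)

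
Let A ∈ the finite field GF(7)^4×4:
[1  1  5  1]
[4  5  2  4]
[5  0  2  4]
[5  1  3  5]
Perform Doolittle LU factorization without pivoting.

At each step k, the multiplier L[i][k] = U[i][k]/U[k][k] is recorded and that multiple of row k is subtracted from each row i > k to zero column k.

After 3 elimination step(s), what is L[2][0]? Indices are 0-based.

k=0: U[0][0]=1
  eliminate (1,0): mult=4, new row 1: (0, 1, 3, 0); set L[1][0]=4
  eliminate (2,0): mult=5, new row 2: (0, 2, 5, 6); set L[2][0]=5
  eliminate (3,0): mult=5, new row 3: (0, 3, 6, 0); set L[3][0]=5
k=1: U[1][1]=1
  eliminate (2,1): mult=2, new row 2: (0, 0, 6, 6); set L[2][1]=2
  eliminate (3,1): mult=3, new row 3: (0, 0, 4, 0); set L[3][1]=3
k=2: U[2][2]=6
  eliminate (3,2): mult=3, new row 3: (0, 0, 0, 3); set L[3][2]=3

L[2][0] = 5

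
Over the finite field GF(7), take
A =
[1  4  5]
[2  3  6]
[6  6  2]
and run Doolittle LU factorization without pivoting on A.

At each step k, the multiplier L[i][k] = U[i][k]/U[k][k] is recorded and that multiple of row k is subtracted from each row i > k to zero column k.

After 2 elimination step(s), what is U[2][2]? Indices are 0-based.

Step 1: pivot at (0,0) is 1.
  row1 ← row1 − (2)·row0  ⇒  L[1][0]=2, U row1=(0, 2, 3)
  row2 ← row2 − (6)·row0  ⇒  L[2][0]=6, U row2=(0, 3, 0)
Step 2: pivot at (1,1) is 2.
  row2 ← row2 − (5)·row1  ⇒  L[2][1]=5, U row2=(0, 0, 6)

U[2][2] = 6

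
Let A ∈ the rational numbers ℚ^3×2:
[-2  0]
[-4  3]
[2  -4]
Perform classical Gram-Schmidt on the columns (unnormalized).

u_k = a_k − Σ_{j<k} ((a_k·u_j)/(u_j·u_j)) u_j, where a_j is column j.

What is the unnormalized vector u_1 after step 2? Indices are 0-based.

u_1 = (-5/3, -1/3, -7/3)

Step 1: u_0 = a_0 = (-2, -4, 2).
Step 2: u_1 = a_1 − (-5/6)·u_0 = (-5/3, -1/3, -7/3).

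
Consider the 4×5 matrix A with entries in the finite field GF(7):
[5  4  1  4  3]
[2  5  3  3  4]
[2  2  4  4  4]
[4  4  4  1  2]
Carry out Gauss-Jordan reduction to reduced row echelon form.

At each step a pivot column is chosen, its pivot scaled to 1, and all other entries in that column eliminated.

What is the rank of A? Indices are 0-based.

pivot(0,0)=5: scale R0 → (1, 5, 3, 5, 2)
  clear (1,0): R1 −= (2)R0 → (0, 2, 4, 0, 0)
  clear (2,0): R2 −= (2)R0 → (0, 6, 5, 1, 0)
  clear (3,0): R3 −= (4)R0 → (0, 5, 6, 2, 1)
pivot(1,1)=2: scale R1 → (0, 1, 2, 0, 0)
  clear (0,1): R0 −= (5)R1 → (1, 0, 0, 5, 2)
  clear (2,1): R2 −= (6)R1 → (0, 0, 0, 1, 0)
  clear (3,1): R3 −= (5)R1 → (0, 0, 3, 2, 1)
pivot(2,2): swap R2↔R3
pivot(2,2)=3: scale R2 → (0, 0, 1, 3, 5)
  clear (1,2): R1 −= (2)R2 → (0, 1, 0, 1, 4)
pivot(3,3)=1: scale R3 → (0, 0, 0, 1, 0)
  clear (0,3): R0 −= (5)R3 → (1, 0, 0, 0, 2)
  clear (1,3): R1 −= (1)R3 → (0, 1, 0, 0, 4)
  clear (2,3): R2 −= (3)R3 → (0, 0, 1, 0, 5)

rank = 4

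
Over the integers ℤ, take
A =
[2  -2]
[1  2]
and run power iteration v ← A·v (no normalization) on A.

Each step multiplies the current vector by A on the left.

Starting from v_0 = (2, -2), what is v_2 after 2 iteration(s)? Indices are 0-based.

v_0 = (2, -2).
v_1 = A·v_0 = (8, -2).
v_2 = A·v_1 = (20, 4).

v_2 = (20, 4)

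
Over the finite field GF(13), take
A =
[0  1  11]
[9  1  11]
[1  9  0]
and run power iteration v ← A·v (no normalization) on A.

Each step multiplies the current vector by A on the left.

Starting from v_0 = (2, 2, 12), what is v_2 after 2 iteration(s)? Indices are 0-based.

v_2 = (8, 5, 7)

v_0 = (2, 2, 12).
v_1 = A·v_0 = (4, 9, 7).
v_2 = A·v_1 = (8, 5, 7).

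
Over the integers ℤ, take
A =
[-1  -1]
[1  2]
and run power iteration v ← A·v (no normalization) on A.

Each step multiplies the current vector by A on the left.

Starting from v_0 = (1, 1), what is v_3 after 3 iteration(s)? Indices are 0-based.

v_3 = (-3, 7)

v_0 = (1, 1).
v_1 = A·v_0 = (-2, 3).
v_2 = A·v_1 = (-1, 4).
v_3 = A·v_2 = (-3, 7).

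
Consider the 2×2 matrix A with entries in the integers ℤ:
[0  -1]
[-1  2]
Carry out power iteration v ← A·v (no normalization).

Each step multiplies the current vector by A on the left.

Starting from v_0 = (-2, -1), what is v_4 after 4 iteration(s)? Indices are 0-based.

v_0 = (-2, -1).
v_1 = A·v_0 = (1, 0).
v_2 = A·v_1 = (0, -1).
v_3 = A·v_2 = (1, -2).
v_4 = A·v_3 = (2, -5).

v_4 = (2, -5)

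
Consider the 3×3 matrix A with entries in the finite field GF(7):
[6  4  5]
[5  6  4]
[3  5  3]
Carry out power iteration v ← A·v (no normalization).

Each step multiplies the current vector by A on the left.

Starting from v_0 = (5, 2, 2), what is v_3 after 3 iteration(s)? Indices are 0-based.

v_0 = (5, 2, 2).
v_1 = A·v_0 = (6, 3, 3).
v_2 = A·v_1 = (0, 4, 0).
v_3 = A·v_2 = (2, 3, 6).

v_3 = (2, 3, 6)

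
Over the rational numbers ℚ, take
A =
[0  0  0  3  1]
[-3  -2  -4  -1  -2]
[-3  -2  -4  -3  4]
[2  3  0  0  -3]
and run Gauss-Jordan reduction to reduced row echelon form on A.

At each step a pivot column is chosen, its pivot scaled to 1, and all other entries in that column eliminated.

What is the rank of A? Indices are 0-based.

pivot(0,0): swap R0↔R1
pivot(0,0)=-3: scale R0 → (1, 2/3, 4/3, 1/3, 2/3)
  clear (2,0): R2 −= (-3)R0 → (0, 0, 0, -2, 6)
  clear (3,0): R3 −= (2)R0 → (0, 5/3, -8/3, -2/3, -13/3)
pivot(1,1): swap R1↔R3
pivot(1,1)=5/3: scale R1 → (0, 1, -8/5, -2/5, -13/5)
  clear (0,1): R0 −= (2/3)R1 → (1, 0, 12/5, 3/5, 12/5)
col 2: no nonzero at/below row 2; advance.
pivot(2,3)=-2: scale R2 → (0, 0, 0, 1, -3)
  clear (0,3): R0 −= (3/5)R2 → (1, 0, 12/5, 0, 21/5)
  clear (1,3): R1 −= (-2/5)R2 → (0, 1, -8/5, 0, -19/5)
  clear (3,3): R3 −= (3)R2 → (0, 0, 0, 0, 10)
pivot(3,4)=10: scale R3 → (0, 0, 0, 0, 1)
  clear (0,4): R0 −= (21/5)R3 → (1, 0, 12/5, 0, 0)
  clear (1,4): R1 −= (-19/5)R3 → (0, 1, -8/5, 0, 0)
  clear (2,4): R2 −= (-3)R3 → (0, 0, 0, 1, 0)

rank = 4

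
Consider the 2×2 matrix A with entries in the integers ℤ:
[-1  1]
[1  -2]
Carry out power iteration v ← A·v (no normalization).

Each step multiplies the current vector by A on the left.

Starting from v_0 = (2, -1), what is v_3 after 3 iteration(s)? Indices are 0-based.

v_3 = (-18, 29)

v_0 = (2, -1).
v_1 = A·v_0 = (-3, 4).
v_2 = A·v_1 = (7, -11).
v_3 = A·v_2 = (-18, 29).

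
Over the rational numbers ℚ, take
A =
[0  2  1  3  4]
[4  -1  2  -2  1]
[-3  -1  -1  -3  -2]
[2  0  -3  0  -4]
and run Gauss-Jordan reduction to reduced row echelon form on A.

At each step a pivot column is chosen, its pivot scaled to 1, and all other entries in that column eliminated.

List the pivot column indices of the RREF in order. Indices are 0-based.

[1] R0 <-> R1
[1] R0 /= 4  ⇒  (1, -1/4, 1/2, -1/2, 1/4)
     R2 -= -3·R0  ⇒  (0, -7/4, 1/2, -9/2, -5/4)
     R3 -= 2·R0  ⇒  (0, 1/2, -4, 1, -9/2)
[2] R1 /= 2  ⇒  (0, 1, 1/2, 3/2, 2)
     R0 -= -1/4·R1  ⇒  (1, 0, 5/8, -1/8, 3/4)
     R2 -= -7/4·R1  ⇒  (0, 0, 11/8, -15/8, 9/4)
     R3 -= 1/2·R1  ⇒  (0, 0, -17/4, 1/4, -11/2)
[3] R2 /= 11/8  ⇒  (0, 0, 1, -15/11, 18/11)
     R0 -= 5/8·R2  ⇒  (1, 0, 0, 8/11, -3/11)
     R1 -= 1/2·R2  ⇒  (0, 1, 0, 24/11, 13/11)
     R3 -= -17/4·R2  ⇒  (0, 0, 0, -61/11, 16/11)
[4] R3 /= -61/11  ⇒  (0, 0, 0, 1, -16/61)
     R0 -= 8/11·R3  ⇒  (1, 0, 0, 0, -5/61)
     R1 -= 24/11·R3  ⇒  (0, 1, 0, 0, 107/61)
     R2 -= -15/11·R3  ⇒  (0, 0, 1, 0, 78/61)

pivot columns: 0, 1, 2, 3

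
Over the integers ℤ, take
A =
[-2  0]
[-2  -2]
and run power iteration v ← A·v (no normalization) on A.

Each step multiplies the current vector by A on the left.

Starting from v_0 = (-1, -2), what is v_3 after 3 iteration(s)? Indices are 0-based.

v_3 = (8, 40)

v_0 = (-1, -2).
v_1 = A·v_0 = (2, 6).
v_2 = A·v_1 = (-4, -16).
v_3 = A·v_2 = (8, 40).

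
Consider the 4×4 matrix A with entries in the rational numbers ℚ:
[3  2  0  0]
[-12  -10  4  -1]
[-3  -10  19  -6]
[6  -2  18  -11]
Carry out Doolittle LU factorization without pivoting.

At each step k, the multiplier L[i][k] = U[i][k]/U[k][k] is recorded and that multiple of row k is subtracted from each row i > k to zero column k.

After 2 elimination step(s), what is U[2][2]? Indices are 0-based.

k=0: U[0][0]=3
  eliminate (1,0): mult=-4, new row 1: (0, -2, 4, -1); set L[1][0]=-4
  eliminate (2,0): mult=-1, new row 2: (0, -8, 19, -6); set L[2][0]=-1
  eliminate (3,0): mult=2, new row 3: (0, -6, 18, -11); set L[3][0]=2
k=1: U[1][1]=-2
  eliminate (2,1): mult=4, new row 2: (0, 0, 3, -2); set L[2][1]=4
  eliminate (3,1): mult=3, new row 3: (0, 0, 6, -8); set L[3][1]=3

U[2][2] = 3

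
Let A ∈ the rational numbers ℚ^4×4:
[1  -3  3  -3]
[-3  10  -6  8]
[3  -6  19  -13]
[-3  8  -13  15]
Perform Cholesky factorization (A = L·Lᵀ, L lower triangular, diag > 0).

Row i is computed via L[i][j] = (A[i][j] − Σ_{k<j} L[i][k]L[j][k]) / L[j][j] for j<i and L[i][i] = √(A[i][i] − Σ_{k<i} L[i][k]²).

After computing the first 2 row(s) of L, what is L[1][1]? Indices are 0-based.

Step 1: L[0][0] = √(1) = 1.
  L[1][0] = (-3) / L[0][0] = -3.
Step 2: L[1][1] = √(1) = 1.

L[1][1] = 1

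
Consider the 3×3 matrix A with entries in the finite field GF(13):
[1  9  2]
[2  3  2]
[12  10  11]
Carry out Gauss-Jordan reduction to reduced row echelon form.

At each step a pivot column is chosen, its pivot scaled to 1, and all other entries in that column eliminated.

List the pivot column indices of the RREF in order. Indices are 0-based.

pivot columns: 0, 1, 2

step 1: normalize row 0 (÷1) = (1, 9, 2)
  row 1: subtract 2×row0 = (0, 11, 11)
  row 2: subtract 12×row0 = (0, 6, 0)
step 2: normalize row 1 (÷11) = (0, 1, 1)
  row 0: subtract 9×row1 = (1, 0, 6)
  row 2: subtract 6×row1 = (0, 0, 7)
step 3: normalize row 2 (÷7) = (0, 0, 1)
  row 0: subtract 6×row2 = (1, 0, 0)
  row 1: subtract 1×row2 = (0, 1, 0)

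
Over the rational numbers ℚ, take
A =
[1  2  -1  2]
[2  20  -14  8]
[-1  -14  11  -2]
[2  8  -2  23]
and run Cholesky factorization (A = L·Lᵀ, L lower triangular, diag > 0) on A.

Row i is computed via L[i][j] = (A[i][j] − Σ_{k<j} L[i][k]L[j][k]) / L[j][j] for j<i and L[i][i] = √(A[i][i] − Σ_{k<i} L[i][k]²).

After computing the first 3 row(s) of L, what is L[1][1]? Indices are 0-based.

Step 1: L[0][0] = √(1) = 1.
  L[1][0] = (2) / L[0][0] = 2.
Step 2: L[1][1] = √(16) = 4.
  L[2][0] = (-1) / L[0][0] = -1.
  L[2][1] = (-12) / L[1][1] = -3.
Step 3: L[2][2] = √(1) = 1.

L[1][1] = 4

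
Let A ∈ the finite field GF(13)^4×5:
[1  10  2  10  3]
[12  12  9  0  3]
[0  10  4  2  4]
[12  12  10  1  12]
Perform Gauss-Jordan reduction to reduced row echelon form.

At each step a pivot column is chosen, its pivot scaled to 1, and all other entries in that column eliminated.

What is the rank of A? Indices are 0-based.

[1] R0 /= 1  ⇒  (1, 10, 2, 10, 3)
     R1 -= 12·R0  ⇒  (0, 9, 11, 10, 6)
     R3 -= 12·R0  ⇒  (0, 9, 12, 11, 2)
[2] R1 /= 9  ⇒  (0, 1, 7, 4, 5)
     R0 -= 10·R1  ⇒  (1, 0, 10, 9, 5)
     R2 -= 10·R1  ⇒  (0, 0, 12, 1, 6)
     R3 -= 9·R1  ⇒  (0, 0, 1, 1, 9)
[3] R2 /= 12  ⇒  (0, 0, 1, 12, 7)
     R0 -= 10·R2  ⇒  (1, 0, 0, 6, 0)
     R1 -= 7·R2  ⇒  (0, 1, 0, 11, 8)
     R3 -= 1·R2  ⇒  (0, 0, 0, 2, 2)
[4] R3 /= 2  ⇒  (0, 0, 0, 1, 1)
     R0 -= 6·R3  ⇒  (1, 0, 0, 0, 7)
     R1 -= 11·R3  ⇒  (0, 1, 0, 0, 10)
     R2 -= 12·R3  ⇒  (0, 0, 1, 0, 8)

rank = 4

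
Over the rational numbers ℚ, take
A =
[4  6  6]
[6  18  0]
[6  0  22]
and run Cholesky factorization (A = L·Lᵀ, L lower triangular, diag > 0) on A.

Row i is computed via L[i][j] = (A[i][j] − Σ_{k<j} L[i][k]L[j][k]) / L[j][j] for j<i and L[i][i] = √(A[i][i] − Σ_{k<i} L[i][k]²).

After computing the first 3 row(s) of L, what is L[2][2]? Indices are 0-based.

L[2][2] = 2

Step 1: L[0][0] = √(4) = 2.
  L[1][0] = (6) / L[0][0] = 3.
Step 2: L[1][1] = √(9) = 3.
  L[2][0] = (6) / L[0][0] = 3.
  L[2][1] = (-9) / L[1][1] = -3.
Step 3: L[2][2] = √(4) = 2.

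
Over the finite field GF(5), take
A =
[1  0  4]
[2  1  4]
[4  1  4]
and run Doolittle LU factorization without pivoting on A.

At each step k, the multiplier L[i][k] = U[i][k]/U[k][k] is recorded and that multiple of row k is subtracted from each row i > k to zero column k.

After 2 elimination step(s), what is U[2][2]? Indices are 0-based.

k=0: U[0][0]=1
  eliminate (1,0): mult=2, new row 1: (0, 1, 1); set L[1][0]=2
  eliminate (2,0): mult=4, new row 2: (0, 1, 3); set L[2][0]=4
k=1: U[1][1]=1
  eliminate (2,1): mult=1, new row 2: (0, 0, 2); set L[2][1]=1

U[2][2] = 2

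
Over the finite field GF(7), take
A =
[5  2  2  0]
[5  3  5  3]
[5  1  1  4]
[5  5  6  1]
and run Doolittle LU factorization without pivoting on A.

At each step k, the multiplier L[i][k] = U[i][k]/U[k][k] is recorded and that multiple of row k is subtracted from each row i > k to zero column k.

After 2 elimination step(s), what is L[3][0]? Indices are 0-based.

L[3][0] = 1

k=0: U[0][0]=5
  eliminate (1,0): mult=1, new row 1: (0, 1, 3, 3); set L[1][0]=1
  eliminate (2,0): mult=1, new row 2: (0, 6, 6, 4); set L[2][0]=1
  eliminate (3,0): mult=1, new row 3: (0, 3, 4, 1); set L[3][0]=1
k=1: U[1][1]=1
  eliminate (2,1): mult=6, new row 2: (0, 0, 2, 0); set L[2][1]=6
  eliminate (3,1): mult=3, new row 3: (0, 0, 2, 6); set L[3][1]=3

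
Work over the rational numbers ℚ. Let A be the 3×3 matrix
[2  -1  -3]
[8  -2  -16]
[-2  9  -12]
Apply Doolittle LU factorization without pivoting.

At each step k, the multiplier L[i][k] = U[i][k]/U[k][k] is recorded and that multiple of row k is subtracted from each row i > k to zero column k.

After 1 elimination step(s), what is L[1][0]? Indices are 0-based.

L[1][0] = 4

Step 1: pivot at (0,0) is 2.
  row1 ← row1 − (4)·row0  ⇒  L[1][0]=4, U row1=(0, 2, -4)
  row2 ← row2 − (-1)·row0  ⇒  L[2][0]=-1, U row2=(0, 8, -15)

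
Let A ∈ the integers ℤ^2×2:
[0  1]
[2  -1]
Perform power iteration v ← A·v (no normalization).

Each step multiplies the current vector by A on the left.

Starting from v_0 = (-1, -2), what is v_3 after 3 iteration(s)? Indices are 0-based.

v_3 = (-4, 4)

v_0 = (-1, -2).
v_1 = A·v_0 = (-2, 0).
v_2 = A·v_1 = (0, -4).
v_3 = A·v_2 = (-4, 4).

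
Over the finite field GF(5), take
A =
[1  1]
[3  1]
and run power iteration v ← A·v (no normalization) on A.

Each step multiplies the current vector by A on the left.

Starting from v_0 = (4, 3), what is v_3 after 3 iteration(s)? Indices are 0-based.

v_0 = (4, 3).
v_1 = A·v_0 = (2, 0).
v_2 = A·v_1 = (2, 1).
v_3 = A·v_2 = (3, 2).

v_3 = (3, 2)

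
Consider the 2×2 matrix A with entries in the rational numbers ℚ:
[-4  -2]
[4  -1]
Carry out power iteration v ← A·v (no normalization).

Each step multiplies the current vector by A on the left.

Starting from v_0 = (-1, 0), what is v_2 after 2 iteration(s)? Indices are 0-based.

v_2 = (-8, 20)

v_0 = (-1, 0).
v_1 = A·v_0 = (4, -4).
v_2 = A·v_1 = (-8, 20).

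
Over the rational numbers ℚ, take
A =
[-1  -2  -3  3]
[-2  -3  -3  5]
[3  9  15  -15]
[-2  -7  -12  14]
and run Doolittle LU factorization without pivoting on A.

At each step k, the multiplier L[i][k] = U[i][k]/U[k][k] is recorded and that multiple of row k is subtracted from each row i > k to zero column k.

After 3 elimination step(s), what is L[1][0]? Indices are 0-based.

L[1][0] = 2

k=0: U[0][0]=-1
  eliminate (1,0): mult=2, new row 1: (0, 1, 3, -1); set L[1][0]=2
  eliminate (2,0): mult=-3, new row 2: (0, 3, 6, -6); set L[2][0]=-3
  eliminate (3,0): mult=2, new row 3: (0, -3, -6, 8); set L[3][0]=2
k=1: U[1][1]=1
  eliminate (2,1): mult=3, new row 2: (0, 0, -3, -3); set L[2][1]=3
  eliminate (3,1): mult=-3, new row 3: (0, 0, 3, 5); set L[3][1]=-3
k=2: U[2][2]=-3
  eliminate (3,2): mult=-1, new row 3: (0, 0, 0, 2); set L[3][2]=-1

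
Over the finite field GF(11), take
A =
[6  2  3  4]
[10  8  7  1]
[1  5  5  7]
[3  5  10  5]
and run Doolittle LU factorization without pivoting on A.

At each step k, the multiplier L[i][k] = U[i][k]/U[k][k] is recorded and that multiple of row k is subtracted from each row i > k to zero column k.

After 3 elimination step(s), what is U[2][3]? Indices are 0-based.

k=0: U[0][0]=6
  eliminate (1,0): mult=9, new row 1: (0, 1, 2, 9); set L[1][0]=9
  eliminate (2,0): mult=2, new row 2: (0, 1, 10, 10); set L[2][0]=2
  eliminate (3,0): mult=6, new row 3: (0, 4, 3, 3); set L[3][0]=6
k=1: U[1][1]=1
  eliminate (2,1): mult=1, new row 2: (0, 0, 8, 1); set L[2][1]=1
  eliminate (3,1): mult=4, new row 3: (0, 0, 6, 0); set L[3][1]=4
k=2: U[2][2]=8
  eliminate (3,2): mult=9, new row 3: (0, 0, 0, 2); set L[3][2]=9

U[2][3] = 1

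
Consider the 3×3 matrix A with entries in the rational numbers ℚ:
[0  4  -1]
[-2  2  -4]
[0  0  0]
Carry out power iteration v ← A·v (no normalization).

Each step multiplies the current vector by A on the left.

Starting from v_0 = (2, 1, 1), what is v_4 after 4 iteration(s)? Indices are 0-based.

v_0 = (2, 1, 1).
v_1 = A·v_0 = (3, -6, 0).
v_2 = A·v_1 = (-24, -18, 0).
v_3 = A·v_2 = (-72, 12, 0).
v_4 = A·v_3 = (48, 168, 0).

v_4 = (48, 168, 0)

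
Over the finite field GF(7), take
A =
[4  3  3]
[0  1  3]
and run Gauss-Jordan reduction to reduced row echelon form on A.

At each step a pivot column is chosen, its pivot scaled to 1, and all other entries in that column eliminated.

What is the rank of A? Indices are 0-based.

step 1: normalize row 0 (÷4) = (1, 6, 6)
step 2: normalize row 1 (÷1) = (0, 1, 3)
  row 0: subtract 6×row1 = (1, 0, 2)

rank = 2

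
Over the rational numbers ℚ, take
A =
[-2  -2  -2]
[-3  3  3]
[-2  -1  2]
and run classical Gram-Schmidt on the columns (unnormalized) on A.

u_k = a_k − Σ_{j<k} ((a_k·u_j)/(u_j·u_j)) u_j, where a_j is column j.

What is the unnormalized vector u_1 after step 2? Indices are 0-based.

Step 1: u_0 = a_0 = (-2, -3, -2).
Step 2: u_1 = a_1 − (-3/17)·u_0 = (-40/17, 42/17, -23/17).

u_1 = (-40/17, 42/17, -23/17)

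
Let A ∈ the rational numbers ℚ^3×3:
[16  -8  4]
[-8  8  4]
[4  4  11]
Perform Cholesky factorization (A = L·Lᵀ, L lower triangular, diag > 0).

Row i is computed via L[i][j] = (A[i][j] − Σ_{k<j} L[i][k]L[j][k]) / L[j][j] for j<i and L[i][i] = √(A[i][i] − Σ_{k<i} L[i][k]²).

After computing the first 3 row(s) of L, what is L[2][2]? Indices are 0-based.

Step 1: L[0][0] = √(16) = 4.
  L[1][0] = (-8) / L[0][0] = -2.
Step 2: L[1][1] = √(4) = 2.
  L[2][0] = (4) / L[0][0] = 1.
  L[2][1] = (6) / L[1][1] = 3.
Step 3: L[2][2] = √(1) = 1.

L[2][2] = 1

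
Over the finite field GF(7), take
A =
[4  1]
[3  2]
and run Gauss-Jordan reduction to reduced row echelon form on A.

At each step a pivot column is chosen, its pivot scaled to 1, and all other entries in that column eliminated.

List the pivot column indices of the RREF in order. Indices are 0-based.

pivot columns: 0, 1

pivot(0,0)=4: scale R0 → (1, 2)
  clear (1,0): R1 −= (3)R0 → (0, 3)
pivot(1,1)=3: scale R1 → (0, 1)
  clear (0,1): R0 −= (2)R1 → (1, 0)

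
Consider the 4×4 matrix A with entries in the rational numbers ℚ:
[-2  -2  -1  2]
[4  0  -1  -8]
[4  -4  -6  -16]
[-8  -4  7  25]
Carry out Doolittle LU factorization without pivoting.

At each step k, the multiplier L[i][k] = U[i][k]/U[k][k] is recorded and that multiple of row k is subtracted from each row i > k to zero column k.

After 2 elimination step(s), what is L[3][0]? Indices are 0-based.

L[3][0] = 4

k=0: U[0][0]=-2
  eliminate (1,0): mult=-2, new row 1: (0, -4, -3, -4); set L[1][0]=-2
  eliminate (2,0): mult=-2, new row 2: (0, -8, -8, -12); set L[2][0]=-2
  eliminate (3,0): mult=4, new row 3: (0, 4, 11, 17); set L[3][0]=4
k=1: U[1][1]=-4
  eliminate (2,1): mult=2, new row 2: (0, 0, -2, -4); set L[2][1]=2
  eliminate (3,1): mult=-1, new row 3: (0, 0, 8, 13); set L[3][1]=-1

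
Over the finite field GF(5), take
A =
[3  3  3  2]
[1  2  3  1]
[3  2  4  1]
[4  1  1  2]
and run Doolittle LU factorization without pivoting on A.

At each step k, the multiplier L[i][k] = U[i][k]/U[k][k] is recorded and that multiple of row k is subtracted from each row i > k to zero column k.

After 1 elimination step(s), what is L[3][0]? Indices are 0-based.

L[3][0] = 3

Step 1: pivot at (0,0) is 3.
  row1 ← row1 − (2)·row0  ⇒  L[1][0]=2, U row1=(0, 1, 2, 2)
  row2 ← row2 − (1)·row0  ⇒  L[2][0]=1, U row2=(0, 4, 1, 4)
  row3 ← row3 − (3)·row0  ⇒  L[3][0]=3, U row3=(0, 2, 2, 1)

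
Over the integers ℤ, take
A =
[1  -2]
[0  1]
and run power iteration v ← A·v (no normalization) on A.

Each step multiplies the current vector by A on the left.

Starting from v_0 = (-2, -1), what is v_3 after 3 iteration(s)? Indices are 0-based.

v_3 = (4, -1)

v_0 = (-2, -1).
v_1 = A·v_0 = (0, -1).
v_2 = A·v_1 = (2, -1).
v_3 = A·v_2 = (4, -1).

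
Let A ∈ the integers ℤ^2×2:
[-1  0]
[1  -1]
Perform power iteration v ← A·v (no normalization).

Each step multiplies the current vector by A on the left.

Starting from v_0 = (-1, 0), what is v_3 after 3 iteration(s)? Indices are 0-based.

v_3 = (1, -3)

v_0 = (-1, 0).
v_1 = A·v_0 = (1, -1).
v_2 = A·v_1 = (-1, 2).
v_3 = A·v_2 = (1, -3).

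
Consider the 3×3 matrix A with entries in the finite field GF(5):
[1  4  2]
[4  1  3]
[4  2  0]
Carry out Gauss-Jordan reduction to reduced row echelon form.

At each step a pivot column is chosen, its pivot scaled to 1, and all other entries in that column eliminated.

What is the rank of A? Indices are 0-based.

step 1: normalize row 0 (÷1) = (1, 4, 2)
  row 1: subtract 4×row0 = (0, 0, 0)
  row 2: subtract 4×row0 = (0, 1, 2)
step 2: exchange rows 1,2
step 2: normalize row 1 (÷1) = (0, 1, 2)
  row 0: subtract 4×row1 = (1, 0, 4)
skip col 2 (zero from row 2)

rank = 2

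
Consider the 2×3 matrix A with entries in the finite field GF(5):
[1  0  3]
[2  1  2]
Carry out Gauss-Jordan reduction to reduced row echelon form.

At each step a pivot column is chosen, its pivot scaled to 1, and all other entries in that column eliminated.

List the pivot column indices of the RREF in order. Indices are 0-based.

[1] R0 /= 1  ⇒  (1, 0, 3)
     R1 -= 2·R0  ⇒  (0, 1, 1)
[2] R1 /= 1  ⇒  (0, 1, 1)

pivot columns: 0, 1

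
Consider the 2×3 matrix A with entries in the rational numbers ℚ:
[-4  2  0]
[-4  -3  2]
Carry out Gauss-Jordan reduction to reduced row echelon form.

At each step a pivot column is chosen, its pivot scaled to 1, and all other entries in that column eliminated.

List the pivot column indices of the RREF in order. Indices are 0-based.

pivot columns: 0, 1

[1] R0 /= -4  ⇒  (1, -1/2, 0)
     R1 -= -4·R0  ⇒  (0, -5, 2)
[2] R1 /= -5  ⇒  (0, 1, -2/5)
     R0 -= -1/2·R1  ⇒  (1, 0, -1/5)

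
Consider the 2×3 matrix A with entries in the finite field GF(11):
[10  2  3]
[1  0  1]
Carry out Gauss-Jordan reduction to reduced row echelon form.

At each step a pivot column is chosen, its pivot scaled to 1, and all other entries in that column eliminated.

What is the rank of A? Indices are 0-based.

pivot(0,0)=10: scale R0 → (1, 9, 8)
  clear (1,0): R1 −= (1)R0 → (0, 2, 4)
pivot(1,1)=2: scale R1 → (0, 1, 2)
  clear (0,1): R0 −= (9)R1 → (1, 0, 1)

rank = 2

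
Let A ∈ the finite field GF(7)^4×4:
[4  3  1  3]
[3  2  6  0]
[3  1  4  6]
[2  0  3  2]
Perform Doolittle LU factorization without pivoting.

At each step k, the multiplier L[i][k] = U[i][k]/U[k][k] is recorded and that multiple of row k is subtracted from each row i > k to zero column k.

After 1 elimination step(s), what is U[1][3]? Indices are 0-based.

U[1][3] = 3

[col 0] pivot 4
  R1 -= 6*R0 → (0, 5, 0, 3)  (L[1][0] := 6)
  R2 -= 6*R0 → (0, 4, 5, 2)  (L[2][0] := 6)
  R3 -= 4*R0 → (0, 2, 6, 4)  (L[3][0] := 4)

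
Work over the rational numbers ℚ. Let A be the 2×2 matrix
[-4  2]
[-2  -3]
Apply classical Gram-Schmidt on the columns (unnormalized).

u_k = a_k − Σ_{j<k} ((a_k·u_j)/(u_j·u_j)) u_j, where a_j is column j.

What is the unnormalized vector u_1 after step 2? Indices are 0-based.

u_1 = (8/5, -16/5)

Step 1: u_0 = a_0 = (-4, -2).
Step 2: u_1 = a_1 − (-1/10)·u_0 = (8/5, -16/5).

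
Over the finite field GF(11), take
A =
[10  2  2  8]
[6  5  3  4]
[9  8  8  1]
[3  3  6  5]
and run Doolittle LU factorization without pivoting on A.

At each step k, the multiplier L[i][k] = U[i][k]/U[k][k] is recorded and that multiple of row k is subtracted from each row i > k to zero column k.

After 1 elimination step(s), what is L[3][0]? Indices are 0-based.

L[3][0] = 8

[col 0] pivot 10
  R1 -= 5*R0 → (0, 6, 4, 8)  (L[1][0] := 5)
  R2 -= 2*R0 → (0, 4, 4, 7)  (L[2][0] := 2)
  R3 -= 8*R0 → (0, 9, 1, 7)  (L[3][0] := 8)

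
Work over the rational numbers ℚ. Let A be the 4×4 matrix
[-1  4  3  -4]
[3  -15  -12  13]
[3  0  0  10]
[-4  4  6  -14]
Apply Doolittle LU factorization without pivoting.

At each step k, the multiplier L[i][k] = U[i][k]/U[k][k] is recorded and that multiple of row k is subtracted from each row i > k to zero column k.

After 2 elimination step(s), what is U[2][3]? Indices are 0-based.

U[2][3] = 2

[col 0] pivot -1
  R1 -= -3*R0 → (0, -3, -3, 1)  (L[1][0] := -3)
  R2 -= -3*R0 → (0, 12, 9, -2)  (L[2][0] := -3)
  R3 -= 4*R0 → (0, -12, -6, 2)  (L[3][0] := 4)
[col 1] pivot -3
  R2 -= -4*R1 → (0, 0, -3, 2)  (L[2][1] := -4)
  R3 -= 4*R1 → (0, 0, 6, -2)  (L[3][1] := 4)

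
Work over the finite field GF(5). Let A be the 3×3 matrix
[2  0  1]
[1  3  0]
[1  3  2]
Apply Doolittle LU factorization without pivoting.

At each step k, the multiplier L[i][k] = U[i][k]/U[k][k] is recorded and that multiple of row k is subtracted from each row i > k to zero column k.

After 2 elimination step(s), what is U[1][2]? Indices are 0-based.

k=0: U[0][0]=2
  eliminate (1,0): mult=3, new row 1: (0, 3, 2); set L[1][0]=3
  eliminate (2,0): mult=3, new row 2: (0, 3, 4); set L[2][0]=3
k=1: U[1][1]=3
  eliminate (2,1): mult=1, new row 2: (0, 0, 2); set L[2][1]=1

U[1][2] = 2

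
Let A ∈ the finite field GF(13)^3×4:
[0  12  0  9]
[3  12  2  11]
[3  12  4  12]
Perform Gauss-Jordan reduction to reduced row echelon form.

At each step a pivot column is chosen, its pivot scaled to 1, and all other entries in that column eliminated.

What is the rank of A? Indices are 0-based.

rank = 3

step 1: exchange rows 0,1
step 1: normalize row 0 (÷3) = (1, 4, 5, 8)
  row 2: subtract 3×row0 = (0, 0, 2, 1)
step 2: normalize row 1 (÷12) = (0, 1, 0, 4)
  row 0: subtract 4×row1 = (1, 0, 5, 5)
step 3: normalize row 2 (÷2) = (0, 0, 1, 7)
  row 0: subtract 5×row2 = (1, 0, 0, 9)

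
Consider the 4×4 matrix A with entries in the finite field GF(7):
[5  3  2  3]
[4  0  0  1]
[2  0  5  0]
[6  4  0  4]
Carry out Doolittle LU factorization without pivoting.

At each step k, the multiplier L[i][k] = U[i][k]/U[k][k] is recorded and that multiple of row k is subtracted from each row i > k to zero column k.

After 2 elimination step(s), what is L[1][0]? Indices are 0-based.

[col 0] pivot 5
  R1 -= 5*R0 → (0, 6, 4, 0)  (L[1][0] := 5)
  R2 -= 6*R0 → (0, 3, 0, 3)  (L[2][0] := 6)
  R3 -= 4*R0 → (0, 6, 6, 6)  (L[3][0] := 4)
[col 1] pivot 6
  R2 -= 4*R1 → (0, 0, 5, 3)  (L[2][1] := 4)
  R3 -= 1*R1 → (0, 0, 2, 6)  (L[3][1] := 1)

L[1][0] = 5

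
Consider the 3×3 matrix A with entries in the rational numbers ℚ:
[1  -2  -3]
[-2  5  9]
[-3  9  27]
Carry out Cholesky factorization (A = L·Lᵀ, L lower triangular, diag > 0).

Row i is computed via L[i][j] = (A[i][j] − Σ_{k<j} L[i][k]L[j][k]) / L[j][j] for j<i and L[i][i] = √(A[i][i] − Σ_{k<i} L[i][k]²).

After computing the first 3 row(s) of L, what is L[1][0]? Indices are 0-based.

Step 1: L[0][0] = √(1) = 1.
  L[1][0] = (-2) / L[0][0] = -2.
Step 2: L[1][1] = √(1) = 1.
  L[2][0] = (-3) / L[0][0] = -3.
  L[2][1] = (3) / L[1][1] = 3.
Step 3: L[2][2] = √(9) = 3.

L[1][0] = -2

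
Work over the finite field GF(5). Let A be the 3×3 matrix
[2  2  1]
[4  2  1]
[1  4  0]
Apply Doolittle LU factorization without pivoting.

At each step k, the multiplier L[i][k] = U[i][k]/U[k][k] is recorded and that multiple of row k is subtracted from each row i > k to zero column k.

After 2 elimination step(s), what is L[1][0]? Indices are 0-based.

L[1][0] = 2

[col 0] pivot 2
  R1 -= 2*R0 → (0, 3, 4)  (L[1][0] := 2)
  R2 -= 3*R0 → (0, 3, 2)  (L[2][0] := 3)
[col 1] pivot 3
  R2 -= 1*R1 → (0, 0, 3)  (L[2][1] := 1)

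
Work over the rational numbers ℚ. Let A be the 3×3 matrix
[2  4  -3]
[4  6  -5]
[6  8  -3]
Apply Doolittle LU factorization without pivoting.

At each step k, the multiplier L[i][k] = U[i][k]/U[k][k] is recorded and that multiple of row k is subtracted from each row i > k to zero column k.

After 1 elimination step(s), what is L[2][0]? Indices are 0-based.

L[2][0] = 3

k=0: U[0][0]=2
  eliminate (1,0): mult=2, new row 1: (0, -2, 1); set L[1][0]=2
  eliminate (2,0): mult=3, new row 2: (0, -4, 6); set L[2][0]=3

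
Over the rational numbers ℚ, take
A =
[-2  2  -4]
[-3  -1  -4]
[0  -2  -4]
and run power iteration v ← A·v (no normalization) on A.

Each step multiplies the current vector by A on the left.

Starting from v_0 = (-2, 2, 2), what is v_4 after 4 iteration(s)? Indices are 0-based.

v_0 = (-2, 2, 2).
v_1 = A·v_0 = (0, -4, -12).
v_2 = A·v_1 = (40, 52, 56).
v_3 = A·v_2 = (-200, -396, -328).
v_4 = A·v_3 = (920, 2308, 2104).

v_4 = (920, 2308, 2104)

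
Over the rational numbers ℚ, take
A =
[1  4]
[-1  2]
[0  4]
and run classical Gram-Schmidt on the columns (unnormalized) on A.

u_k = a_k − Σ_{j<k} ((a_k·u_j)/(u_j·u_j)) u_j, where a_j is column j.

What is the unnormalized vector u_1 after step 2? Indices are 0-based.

u_1 = (3, 3, 4)

Step 1: u_0 = a_0 = (1, -1, 0).
Step 2: u_1 = a_1 − (1)·u_0 = (3, 3, 4).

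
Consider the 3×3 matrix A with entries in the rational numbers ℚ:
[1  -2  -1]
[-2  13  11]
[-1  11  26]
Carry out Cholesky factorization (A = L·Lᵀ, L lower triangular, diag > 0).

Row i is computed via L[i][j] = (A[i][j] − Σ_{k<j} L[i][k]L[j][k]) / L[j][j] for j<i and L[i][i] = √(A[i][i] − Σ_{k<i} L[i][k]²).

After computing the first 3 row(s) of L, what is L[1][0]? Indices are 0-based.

Step 1: L[0][0] = √(1) = 1.
  L[1][0] = (-2) / L[0][0] = -2.
Step 2: L[1][1] = √(9) = 3.
  L[2][0] = (-1) / L[0][0] = -1.
  L[2][1] = (9) / L[1][1] = 3.
Step 3: L[2][2] = √(16) = 4.

L[1][0] = -2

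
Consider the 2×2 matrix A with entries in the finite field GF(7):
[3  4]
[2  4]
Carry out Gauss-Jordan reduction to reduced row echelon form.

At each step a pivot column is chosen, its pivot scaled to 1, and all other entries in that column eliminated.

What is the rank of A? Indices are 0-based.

rank = 2

[1] R0 /= 3  ⇒  (1, 6)
     R1 -= 2·R0  ⇒  (0, 6)
[2] R1 /= 6  ⇒  (0, 1)
     R0 -= 6·R1  ⇒  (1, 0)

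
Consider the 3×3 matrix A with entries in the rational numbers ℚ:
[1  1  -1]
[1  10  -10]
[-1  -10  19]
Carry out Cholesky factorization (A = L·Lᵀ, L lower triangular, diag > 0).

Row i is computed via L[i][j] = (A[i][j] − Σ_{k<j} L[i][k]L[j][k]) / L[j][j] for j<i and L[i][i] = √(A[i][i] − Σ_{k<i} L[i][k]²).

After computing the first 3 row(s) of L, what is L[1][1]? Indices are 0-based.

Step 1: L[0][0] = √(1) = 1.
  L[1][0] = (1) / L[0][0] = 1.
Step 2: L[1][1] = √(9) = 3.
  L[2][0] = (-1) / L[0][0] = -1.
  L[2][1] = (-9) / L[1][1] = -3.
Step 3: L[2][2] = √(9) = 3.

L[1][1] = 3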